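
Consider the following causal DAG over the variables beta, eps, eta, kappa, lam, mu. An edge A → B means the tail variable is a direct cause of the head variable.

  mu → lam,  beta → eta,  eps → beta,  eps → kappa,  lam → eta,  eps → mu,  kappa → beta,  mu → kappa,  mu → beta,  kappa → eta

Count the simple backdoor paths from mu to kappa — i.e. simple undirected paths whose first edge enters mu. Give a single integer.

3

A backdoor path from mu to kappa is any simple undirected path whose first edge points into mu (i.e. leaves mu via a parent).
Parents of mu: {eps}.
Enumerating:
  P1: mu <- eps -> kappa
  P2: mu <- eps -> beta <- kappa
  P3: mu <- eps -> beta -> eta <- kappa
That exhausts the simple backdoor paths. Count: 3.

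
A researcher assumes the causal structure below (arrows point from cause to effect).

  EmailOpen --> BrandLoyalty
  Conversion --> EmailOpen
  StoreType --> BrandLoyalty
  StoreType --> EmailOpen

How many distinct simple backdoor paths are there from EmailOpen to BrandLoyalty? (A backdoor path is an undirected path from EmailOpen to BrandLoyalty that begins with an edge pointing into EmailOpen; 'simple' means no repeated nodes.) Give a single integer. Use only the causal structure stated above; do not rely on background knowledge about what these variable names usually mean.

1

A backdoor path from EmailOpen to BrandLoyalty is any simple undirected path whose first edge points into EmailOpen (i.e. leaves EmailOpen via a parent).
Parents of EmailOpen: {Conversion, StoreType}.
Enumerating:
  P1: EmailOpen <- StoreType -> BrandLoyalty
That exhausts the simple backdoor paths. Count: 1.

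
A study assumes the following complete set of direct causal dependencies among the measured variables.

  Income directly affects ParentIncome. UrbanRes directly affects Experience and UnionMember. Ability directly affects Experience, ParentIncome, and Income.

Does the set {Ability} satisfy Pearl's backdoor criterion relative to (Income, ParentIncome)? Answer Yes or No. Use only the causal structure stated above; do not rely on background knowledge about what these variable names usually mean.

Yes

Backdoor paths from Income to ParentIncome (paths whose first edge points into Income):
  P1: Income <- Ability -> ParentIncome
Condition 1 (no descendant of Income in the set): holds — descendants of Income are {ParentIncome}; none are in {Ability}.
Condition 2 (every backdoor path blocked by {Ability}):
  P1: blocked at fork node Ability ∈ conditioning set.
{Ability} satisfies the backdoor criterion.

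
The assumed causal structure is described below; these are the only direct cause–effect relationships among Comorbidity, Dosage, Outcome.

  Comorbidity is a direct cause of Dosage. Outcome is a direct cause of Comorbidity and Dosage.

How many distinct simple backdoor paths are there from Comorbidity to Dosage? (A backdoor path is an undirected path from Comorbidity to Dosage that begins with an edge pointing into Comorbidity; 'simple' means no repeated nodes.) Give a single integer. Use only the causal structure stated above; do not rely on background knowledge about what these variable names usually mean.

A backdoor path from Comorbidity to Dosage is any simple undirected path whose first edge points into Comorbidity (i.e. leaves Comorbidity via a parent).
Parents of Comorbidity: {Outcome}.
Enumerating:
  P1: Comorbidity <- Outcome -> Dosage
That exhausts the simple backdoor paths. Count: 1.

1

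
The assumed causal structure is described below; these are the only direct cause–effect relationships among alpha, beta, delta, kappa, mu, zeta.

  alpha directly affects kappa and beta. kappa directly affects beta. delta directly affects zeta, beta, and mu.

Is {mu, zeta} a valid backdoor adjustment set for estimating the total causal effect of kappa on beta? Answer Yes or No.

No

Backdoor paths from kappa to beta (paths whose first edge points into kappa):
  P1: kappa <- alpha -> beta
Condition 1 (no descendant of kappa in the set): holds — descendants of kappa are {beta}; none are in {mu, zeta}.
Condition 2 (every backdoor path blocked by {mu, zeta}):
  P1: open — no interior node is in the conditioning set.
{mu, zeta} does not satisfy the backdoor criterion.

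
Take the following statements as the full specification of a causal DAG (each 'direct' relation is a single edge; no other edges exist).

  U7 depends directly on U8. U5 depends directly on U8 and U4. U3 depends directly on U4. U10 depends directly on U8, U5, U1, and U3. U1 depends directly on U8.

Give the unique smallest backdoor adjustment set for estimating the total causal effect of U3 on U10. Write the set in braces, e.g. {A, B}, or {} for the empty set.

{U4}

Variables eligible for adjustment (non-descendants of U3, excluding U3 and U10): {U1, U4, U5, U7, U8}.
Backdoor paths from U3 to U10:
  P1: U3 <- U4 -> U5 <- U8 -> U1 -> U10
  P2: U3 <- U4 -> U5 <- U8 -> U10
  P3: U3 <- U4 -> U5 -> U10
The empty set is not sufficient: P3 (U3 <- U4 -> U5 -> U10) has no collider blocking it and no conditioned non-collider, so it is open.
Try {U4}:
  P1: blocked at fork node U4 ∈ conditioning set.
  P2: blocked at fork node U4 ∈ conditioning set.
  P3: blocked at fork node U4 ∈ conditioning set.
{U4} contains no descendant of U3 and blocks every backdoor path.
No other singleton works — e.g. {U8} leaves P3 open — so {U4} is the unique smallest valid adjustment set.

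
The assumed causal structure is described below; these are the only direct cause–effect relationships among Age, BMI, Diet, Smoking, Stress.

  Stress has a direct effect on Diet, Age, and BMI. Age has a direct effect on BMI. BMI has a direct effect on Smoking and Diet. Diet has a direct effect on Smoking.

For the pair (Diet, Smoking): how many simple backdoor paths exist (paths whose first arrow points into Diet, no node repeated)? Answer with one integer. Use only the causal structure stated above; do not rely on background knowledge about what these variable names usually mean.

3

A backdoor path from Diet to Smoking is any simple undirected path whose first edge points into Diet (i.e. leaves Diet via a parent).
Parents of Diet: {BMI, Stress}.
Enumerating:
  P1: Diet <- Stress -> Age -> BMI -> Smoking
  P2: Diet <- Stress -> BMI -> Smoking
  P3: Diet <- BMI -> Smoking
That exhausts the simple backdoor paths. Count: 3.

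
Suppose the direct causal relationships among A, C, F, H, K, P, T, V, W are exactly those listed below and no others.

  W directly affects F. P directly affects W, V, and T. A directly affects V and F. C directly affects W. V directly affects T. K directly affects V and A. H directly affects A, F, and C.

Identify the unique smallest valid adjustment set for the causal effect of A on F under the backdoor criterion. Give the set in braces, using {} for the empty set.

Variables eligible for adjustment (non-descendants of A, excluding A and F): {C, H, K, P, W}.
Backdoor paths from A to F:
  P1: A <- H -> C -> W -> F
  P2: A <- H -> F
  P3: A <- K -> V <- P -> W <- C <- H -> F
  P4: A <- K -> V <- P -> W -> F
  P5: A <- K -> V -> T <- P -> W <- C <- H -> F
  P6: A <- K -> V -> T <- P -> W -> F
The empty set is not sufficient: P1 (A <- H -> C -> W -> F) has no collider blocking it and no conditioned non-collider, so it is open.
Try {H}:
  P1: blocked at fork node H ∈ conditioning set.
  P2: blocked at fork node H ∈ conditioning set.
  P3: blocked at collider V (neither it nor any descendant is in the conditioning set).
  P4: blocked at collider V (neither it nor any descendant is in the conditioning set).
  P5: blocked at collider T (neither it nor any descendant is in the conditioning set).
  P6: blocked at collider T (neither it nor any descendant is in the conditioning set).
{H} contains no descendant of A and blocks every backdoor path.
No other singleton works — e.g. {P} leaves P1 open — so {H} is the unique smallest valid adjustment set.

{H}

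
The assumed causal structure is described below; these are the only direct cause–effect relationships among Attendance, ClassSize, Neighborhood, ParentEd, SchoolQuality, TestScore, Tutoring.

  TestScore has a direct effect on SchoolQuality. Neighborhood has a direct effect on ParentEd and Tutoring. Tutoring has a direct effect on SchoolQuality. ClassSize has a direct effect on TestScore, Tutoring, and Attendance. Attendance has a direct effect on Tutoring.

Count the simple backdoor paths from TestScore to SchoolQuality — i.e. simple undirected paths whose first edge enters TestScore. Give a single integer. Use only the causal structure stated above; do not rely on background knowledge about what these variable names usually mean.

2

A backdoor path from TestScore to SchoolQuality is any simple undirected path whose first edge points into TestScore (i.e. leaves TestScore via a parent).
Parents of TestScore: {ClassSize}.
Enumerating:
  P1: TestScore <- ClassSize -> Attendance -> Tutoring -> SchoolQuality
  P2: TestScore <- ClassSize -> Tutoring -> SchoolQuality
That exhausts the simple backdoor paths. Count: 2.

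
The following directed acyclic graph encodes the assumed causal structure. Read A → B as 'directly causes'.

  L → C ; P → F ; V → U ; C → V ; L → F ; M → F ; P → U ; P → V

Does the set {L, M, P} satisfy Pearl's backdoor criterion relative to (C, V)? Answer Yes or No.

Yes

Backdoor paths from C to V (paths whose first edge points into C):
  P1: C <- L -> F <- P -> V
  P2: C <- L -> F <- P -> U <- V
Condition 1 (no descendant of C in the set): holds — descendants of C are {U, V}; none are in {L, M, P}.
Condition 2 (every backdoor path blocked by {L, M, P}):
  P1: blocked at fork node L ∈ conditioning set.
  P2: blocked at fork node L ∈ conditioning set.
{L, M, P} satisfies the backdoor criterion.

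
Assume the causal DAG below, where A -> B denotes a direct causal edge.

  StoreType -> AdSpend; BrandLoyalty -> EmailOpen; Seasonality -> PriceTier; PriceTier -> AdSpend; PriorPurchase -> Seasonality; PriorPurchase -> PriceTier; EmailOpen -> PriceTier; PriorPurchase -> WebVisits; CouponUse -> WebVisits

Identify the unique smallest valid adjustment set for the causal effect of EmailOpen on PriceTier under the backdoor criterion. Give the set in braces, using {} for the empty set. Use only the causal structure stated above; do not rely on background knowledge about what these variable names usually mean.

Variables eligible for adjustment (non-descendants of EmailOpen, excluding EmailOpen and PriceTier): {BrandLoyalty, CouponUse, PriorPurchase, Seasonality, StoreType, WebVisits}.
Backdoor paths from EmailOpen to PriceTier:
  (none)
With no backdoor paths the empty set already satisfies the criterion, and it is trivially minimal.

{}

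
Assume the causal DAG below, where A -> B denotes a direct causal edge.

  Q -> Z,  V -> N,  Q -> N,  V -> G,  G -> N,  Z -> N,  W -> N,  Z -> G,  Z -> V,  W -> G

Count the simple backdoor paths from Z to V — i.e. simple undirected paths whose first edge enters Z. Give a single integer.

3

A backdoor path from Z to V is any simple undirected path whose first edge points into Z (i.e. leaves Z via a parent).
Parents of Z: {Q}.
Enumerating:
  P1: Z <- Q -> N <- W -> G <- V
  P2: Z <- Q -> N <- V
  P3: Z <- Q -> N <- G <- V
That exhausts the simple backdoor paths. Count: 3.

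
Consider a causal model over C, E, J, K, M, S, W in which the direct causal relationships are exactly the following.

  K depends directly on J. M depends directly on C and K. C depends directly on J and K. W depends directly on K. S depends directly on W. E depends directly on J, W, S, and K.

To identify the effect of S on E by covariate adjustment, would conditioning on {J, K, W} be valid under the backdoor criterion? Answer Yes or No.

Yes

Backdoor paths from S to E (paths whose first edge points into S):
  P1: S <- W <- K <- J -> E
  P2: S <- W <- K -> C <- J -> E
  P3: S <- W <- K -> M <- C <- J -> E
  P4: S <- W <- K -> E
  P5: S <- W -> E
Condition 1 (no descendant of S in the set): holds — descendants of S are {E}; none are in {J, K, W}.
Condition 2 (every backdoor path blocked by {J, K, W}):
  P1: blocked at chain node W ∈ conditioning set.
  P2: blocked at chain node W ∈ conditioning set.
  P3: blocked at chain node W ∈ conditioning set.
  P4: blocked at chain node W ∈ conditioning set.
  P5: blocked at fork node W ∈ conditioning set.
{J, K, W} satisfies the backdoor criterion.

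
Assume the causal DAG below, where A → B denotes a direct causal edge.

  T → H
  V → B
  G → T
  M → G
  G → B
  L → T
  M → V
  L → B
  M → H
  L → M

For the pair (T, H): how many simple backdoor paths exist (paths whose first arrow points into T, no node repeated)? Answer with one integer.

6

A backdoor path from T to H is any simple undirected path whose first edge points into T (i.e. leaves T via a parent).
Parents of T: {G, L}.
Enumerating:
  P1: T <- L -> M -> H
  P2: T <- L -> B <- G <- M -> H
  P3: T <- L -> B <- V <- M -> H
  P4: T <- G <- M -> H
  P5: T <- G -> B <- L -> M -> H
  P6: T <- G -> B <- V <- M -> H
That exhausts the simple backdoor paths. Count: 6.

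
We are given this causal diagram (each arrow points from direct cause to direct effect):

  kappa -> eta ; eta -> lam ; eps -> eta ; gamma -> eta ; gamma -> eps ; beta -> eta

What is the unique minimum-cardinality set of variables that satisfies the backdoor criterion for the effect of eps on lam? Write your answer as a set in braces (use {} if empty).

Variables eligible for adjustment (non-descendants of eps, excluding eps and lam): {beta, gamma, kappa}.
Backdoor paths from eps to lam:
  P1: eps <- gamma -> eta -> lam
The empty set is not sufficient: P1 (eps <- gamma -> eta -> lam) has no collider blocking it and no conditioned non-collider, so it is open.
Try {gamma}:
  P1: blocked at fork node gamma ∈ conditioning set.
{gamma} contains no descendant of eps and blocks every backdoor path.
No other singleton works — e.g. {beta} leaves P1 open — so {gamma} is the unique smallest valid adjustment set.

{gamma}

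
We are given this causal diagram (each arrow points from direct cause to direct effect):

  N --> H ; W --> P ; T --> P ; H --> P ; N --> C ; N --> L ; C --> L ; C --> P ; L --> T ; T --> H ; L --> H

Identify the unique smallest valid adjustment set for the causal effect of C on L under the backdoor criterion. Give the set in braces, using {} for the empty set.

Variables eligible for adjustment (non-descendants of C, excluding C and L): {N, W}.
Backdoor paths from C to L:
  P1: C <- N -> L
  P2: C <- N -> H <- L
  P3: C <- N -> H <- T <- L
  P4: C <- N -> H -> P <- T <- L
The empty set is not sufficient: P1 (C <- N -> L) has no collider blocking it and no conditioned non-collider, so it is open.
Try {N}:
  P1: blocked at fork node N ∈ conditioning set.
  P2: blocked at fork node N ∈ conditioning set.
  P3: blocked at fork node N ∈ conditioning set.
  P4: blocked at fork node N ∈ conditioning set.
{N} contains no descendant of C and blocks every backdoor path.
No other singleton works — e.g. {W} leaves P1 open — so {N} is the unique smallest valid adjustment set.

{N}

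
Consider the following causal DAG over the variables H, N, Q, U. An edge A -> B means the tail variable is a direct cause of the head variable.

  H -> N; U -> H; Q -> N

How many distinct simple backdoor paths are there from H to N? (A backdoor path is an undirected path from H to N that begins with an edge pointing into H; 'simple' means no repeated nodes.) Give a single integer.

A backdoor path from H to N is any simple undirected path whose first edge points into H (i.e. leaves H via a parent).
Parents of H: {U}.
No simple path from any parent of H reaches N without revisiting H, so there are no backdoor paths.

0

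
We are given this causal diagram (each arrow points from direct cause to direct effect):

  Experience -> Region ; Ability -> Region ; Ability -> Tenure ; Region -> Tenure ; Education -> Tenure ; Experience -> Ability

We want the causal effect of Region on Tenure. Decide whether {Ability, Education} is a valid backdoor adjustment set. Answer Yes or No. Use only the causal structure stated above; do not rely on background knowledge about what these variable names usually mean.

Backdoor paths from Region to Tenure (paths whose first edge points into Region):
  P1: Region <- Experience -> Ability -> Tenure
  P2: Region <- Ability -> Tenure
Condition 1 (no descendant of Region in the set): holds — descendants of Region are {Tenure}; none are in {Ability, Education}.
Condition 2 (every backdoor path blocked by {Ability, Education}):
  P1: blocked at chain node Ability ∈ conditioning set.
  P2: blocked at fork node Ability ∈ conditioning set.
{Ability, Education} satisfies the backdoor criterion.

Yes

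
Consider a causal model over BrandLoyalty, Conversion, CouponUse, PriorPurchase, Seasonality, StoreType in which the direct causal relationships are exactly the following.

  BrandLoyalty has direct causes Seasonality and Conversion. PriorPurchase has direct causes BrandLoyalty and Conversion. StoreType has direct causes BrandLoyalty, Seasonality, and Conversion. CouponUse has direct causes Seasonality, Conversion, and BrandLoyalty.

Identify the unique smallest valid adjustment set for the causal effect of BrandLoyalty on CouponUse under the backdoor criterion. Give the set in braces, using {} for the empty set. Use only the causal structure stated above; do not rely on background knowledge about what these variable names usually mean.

{Conversion, Seasonality}

Variables eligible for adjustment (non-descendants of BrandLoyalty, excluding BrandLoyalty and CouponUse): {Conversion, Seasonality}.
Backdoor paths from BrandLoyalty to CouponUse:
  P1: BrandLoyalty <- Conversion -> CouponUse
  P2: BrandLoyalty <- Conversion -> StoreType <- Seasonality -> CouponUse
  P3: BrandLoyalty <- Seasonality -> CouponUse
  P4: BrandLoyalty <- Seasonality -> StoreType <- Conversion -> CouponUse
The empty set is not sufficient: P1 (BrandLoyalty <- Conversion -> CouponUse) has no collider blocking it and no conditioned non-collider, so it is open.
Try {Conversion, Seasonality}:
  P1: blocked at fork node Conversion ∈ conditioning set.
  P2: blocked at fork node Conversion ∈ conditioning set.
  P3: blocked at fork node Seasonality ∈ conditioning set.
  P4: blocked at fork node Seasonality ∈ conditioning set.
{Conversion, Seasonality} contains no descendant of BrandLoyalty and blocks every backdoor path.
Every element of {Conversion, Seasonality} is needed (dropping Conversion leaves P1 open; dropping Seasonality leaves P3 open), so no proper subset is valid.
Among all size-2 subsets of the eligible variables, only {Conversion, Seasonality} blocks every backdoor path, so it is the unique smallest valid adjustment set.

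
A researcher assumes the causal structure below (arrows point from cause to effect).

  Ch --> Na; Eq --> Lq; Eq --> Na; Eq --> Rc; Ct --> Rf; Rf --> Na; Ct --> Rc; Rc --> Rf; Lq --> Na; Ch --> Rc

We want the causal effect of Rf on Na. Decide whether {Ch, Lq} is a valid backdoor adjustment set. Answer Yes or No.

Backdoor paths from Rf to Na (paths whose first edge points into Rf):
  P1: Rf <- Ct -> Rc <- Eq -> Lq -> Na
  P2: Rf <- Ct -> Rc <- Eq -> Na
  P3: Rf <- Ct -> Rc <- Ch -> Na
  P4: Rf <- Rc <- Eq -> Lq -> Na
  P5: Rf <- Rc <- Eq -> Na
  P6: Rf <- Rc <- Ch -> Na
Condition 1 (no descendant of Rf in the set): holds — descendants of Rf are {Na}; none are in {Ch, Lq}.
Condition 2 (every backdoor path blocked by {Ch, Lq}):
  P1: blocked at collider Rc (neither it nor any descendant is in the conditioning set).
  P2: blocked at collider Rc (neither it nor any descendant is in the conditioning set).
  P3: blocked at collider Rc (neither it nor any descendant is in the conditioning set).
  P4: blocked at chain node Lq ∈ conditioning set.
  P5: open — no interior node is in the conditioning set.
  P6: blocked at fork node Ch ∈ conditioning set.
{Ch, Lq} does not satisfy the backdoor criterion.

No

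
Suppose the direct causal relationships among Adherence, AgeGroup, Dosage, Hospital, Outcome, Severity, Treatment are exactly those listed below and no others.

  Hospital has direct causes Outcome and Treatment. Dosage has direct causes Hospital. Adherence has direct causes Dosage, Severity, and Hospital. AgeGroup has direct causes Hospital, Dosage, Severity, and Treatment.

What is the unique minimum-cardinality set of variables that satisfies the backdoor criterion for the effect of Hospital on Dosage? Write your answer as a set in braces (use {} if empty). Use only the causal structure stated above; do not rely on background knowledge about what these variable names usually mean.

Variables eligible for adjustment (non-descendants of Hospital, excluding Hospital and Dosage): {Outcome, Severity, Treatment}.
Backdoor paths from Hospital to Dosage:
  P1: Hospital <- Treatment -> AgeGroup <- Severity -> Adherence <- Dosage
  P2: Hospital <- Treatment -> AgeGroup <- Dosage
Each backdoor path contains an unconditioned collider, so every path is already blocked with the empty conditioning set:
  P1: blocked at collider AgeGroup (neither it nor any descendant is in the conditioning set).
  P2: blocked at collider AgeGroup (neither it nor any descendant is in the conditioning set).
The empty set is therefore the unique smallest valid set.

{}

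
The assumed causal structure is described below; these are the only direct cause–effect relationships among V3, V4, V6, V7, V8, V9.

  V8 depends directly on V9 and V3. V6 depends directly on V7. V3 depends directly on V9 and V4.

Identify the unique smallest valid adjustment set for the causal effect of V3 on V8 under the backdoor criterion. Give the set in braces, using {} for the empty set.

{V9}

Variables eligible for adjustment (non-descendants of V3, excluding V3 and V8): {V4, V6, V7, V9}.
Backdoor paths from V3 to V8:
  P1: V3 <- V9 -> V8
The empty set is not sufficient: P1 (V3 <- V9 -> V8) has no collider blocking it and no conditioned non-collider, so it is open.
Try {V9}:
  P1: blocked at fork node V9 ∈ conditioning set.
{V9} contains no descendant of V3 and blocks every backdoor path.
No other singleton works — e.g. {V7} leaves P1 open — so {V9} is the unique smallest valid adjustment set.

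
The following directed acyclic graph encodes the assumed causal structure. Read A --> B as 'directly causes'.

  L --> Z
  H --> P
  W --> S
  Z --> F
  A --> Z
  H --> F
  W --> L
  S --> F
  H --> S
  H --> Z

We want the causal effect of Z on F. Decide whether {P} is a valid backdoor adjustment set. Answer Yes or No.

Backdoor paths from Z to F (paths whose first edge points into Z):
  P1: Z <- H -> S -> F
  P2: Z <- H -> F
  P3: Z <- L <- W -> S <- H -> F
  P4: Z <- L <- W -> S -> F
Condition 1 (no descendant of Z in the set): holds — descendants of Z are {F}; none are in {P}.
Condition 2 (every backdoor path blocked by {P}):
  P1: open — no interior node is in the conditioning set.
  P2: open — no interior node is in the conditioning set.
  P3: blocked at collider S (neither it nor any descendant is in the conditioning set).
  P4: open — no interior node is in the conditioning set.
{P} does not satisfy the backdoor criterion.

No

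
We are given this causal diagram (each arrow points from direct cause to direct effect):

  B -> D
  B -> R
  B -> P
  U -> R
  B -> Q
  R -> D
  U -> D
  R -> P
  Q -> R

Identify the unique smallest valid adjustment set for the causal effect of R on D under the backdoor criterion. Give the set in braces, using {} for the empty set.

{B, U}

Variables eligible for adjustment (non-descendants of R, excluding R and D): {B, Q, U}.
Backdoor paths from R to D:
  P1: R <- B -> D
  P2: R <- Q <- B -> D
  P3: R <- U -> D
The empty set is not sufficient: P1 (R <- B -> D) has no collider blocking it and no conditioned non-collider, so it is open.
Try {B, U}:
  P1: blocked at fork node B ∈ conditioning set.
  P2: blocked at fork node B ∈ conditioning set.
  P3: blocked at fork node U ∈ conditioning set.
{B, U} contains no descendant of R and blocks every backdoor path.
Every element of {B, U} is needed (dropping B leaves P1 open; dropping U leaves P3 open), so no proper subset is valid.
Among all size-2 subsets of the eligible variables, only {B, U} blocks every backdoor path, so it is the unique smallest valid adjustment set.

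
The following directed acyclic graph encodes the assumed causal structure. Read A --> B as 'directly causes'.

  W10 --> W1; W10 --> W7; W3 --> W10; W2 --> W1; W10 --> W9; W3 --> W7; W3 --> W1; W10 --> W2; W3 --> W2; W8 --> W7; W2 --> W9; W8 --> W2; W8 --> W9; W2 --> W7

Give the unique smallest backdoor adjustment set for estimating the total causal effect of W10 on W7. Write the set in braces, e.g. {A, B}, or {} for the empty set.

{W3}

Variables eligible for adjustment (non-descendants of W10, excluding W10 and W7): {W3, W8}.
Backdoor paths from W10 to W7:
  P1: W10 <- W3 -> W2 <- W8 -> W7
  P2: W10 <- W3 -> W2 -> W7
  P3: W10 <- W3 -> W2 -> W9 <- W8 -> W7
  P4: W10 <- W3 -> W1 <- W2 <- W8 -> W7
  P5: W10 <- W3 -> W1 <- W2 -> W7
  P6: W10 <- W3 -> W1 <- W2 -> W9 <- W8 -> W7
  P7: W10 <- W3 -> W7
The empty set is not sufficient: P2 (W10 <- W3 -> W2 -> W7) has no collider blocking it and no conditioned non-collider, so it is open.
Try {W3}:
  P1: blocked at fork node W3 ∈ conditioning set.
  P2: blocked at fork node W3 ∈ conditioning set.
  P3: blocked at fork node W3 ∈ conditioning set.
  P4: blocked at fork node W3 ∈ conditioning set.
  P5: blocked at fork node W3 ∈ conditioning set.
  P6: blocked at fork node W3 ∈ conditioning set.
  P7: blocked at fork node W3 ∈ conditioning set.
{W3} contains no descendant of W10 and blocks every backdoor path.
No other singleton works — e.g. {W8} leaves P2 open — so {W3} is the unique smallest valid adjustment set.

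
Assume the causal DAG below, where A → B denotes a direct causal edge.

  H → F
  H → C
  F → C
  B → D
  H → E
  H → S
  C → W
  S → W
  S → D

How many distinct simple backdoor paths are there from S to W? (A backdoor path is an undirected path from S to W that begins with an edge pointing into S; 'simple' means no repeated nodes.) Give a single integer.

2

A backdoor path from S to W is any simple undirected path whose first edge points into S (i.e. leaves S via a parent).
Parents of S: {H}.
Enumerating:
  P1: S <- H -> F -> C -> W
  P2: S <- H -> C -> W
That exhausts the simple backdoor paths. Count: 2.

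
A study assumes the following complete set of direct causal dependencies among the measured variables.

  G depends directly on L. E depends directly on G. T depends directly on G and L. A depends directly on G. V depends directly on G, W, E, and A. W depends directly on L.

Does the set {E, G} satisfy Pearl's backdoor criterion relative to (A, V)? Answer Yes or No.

Yes

Backdoor paths from A to V (paths whose first edge points into A):
  P1: A <- G <- L -> W -> V
  P2: A <- G -> E -> V
  P3: A <- G -> T <- L -> W -> V
  P4: A <- G -> V
Condition 1 (no descendant of A in the set): holds — descendants of A are {V}; none are in {E, G}.
Condition 2 (every backdoor path blocked by {E, G}):
  P1: blocked at chain node G ∈ conditioning set.
  P2: blocked at fork node G ∈ conditioning set.
  P3: blocked at fork node G ∈ conditioning set.
  P4: blocked at fork node G ∈ conditioning set.
{E, G} satisfies the backdoor criterion.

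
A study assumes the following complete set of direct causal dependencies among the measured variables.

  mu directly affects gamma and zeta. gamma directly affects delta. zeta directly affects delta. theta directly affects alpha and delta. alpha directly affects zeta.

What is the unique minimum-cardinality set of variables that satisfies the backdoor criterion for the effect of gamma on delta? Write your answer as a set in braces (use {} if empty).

{mu}

Variables eligible for adjustment (non-descendants of gamma, excluding gamma and delta): {alpha, mu, theta, zeta}.
Backdoor paths from gamma to delta:
  P1: gamma <- mu -> zeta <- alpha <- theta -> delta
  P2: gamma <- mu -> zeta -> delta
The empty set is not sufficient: P2 (gamma <- mu -> zeta -> delta) has no collider blocking it and no conditioned non-collider, so it is open.
Try {mu}:
  P1: blocked at fork node mu ∈ conditioning set.
  P2: blocked at fork node mu ∈ conditioning set.
{mu} contains no descendant of gamma and blocks every backdoor path.
No other singleton works — e.g. {theta} leaves P2 open — so {mu} is the unique smallest valid adjustment set.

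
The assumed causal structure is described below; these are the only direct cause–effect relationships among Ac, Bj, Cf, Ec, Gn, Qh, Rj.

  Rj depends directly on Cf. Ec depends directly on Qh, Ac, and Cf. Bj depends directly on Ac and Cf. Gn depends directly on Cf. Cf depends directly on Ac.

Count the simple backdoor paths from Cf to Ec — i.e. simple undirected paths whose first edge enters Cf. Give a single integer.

A backdoor path from Cf to Ec is any simple undirected path whose first edge points into Cf (i.e. leaves Cf via a parent).
Parents of Cf: {Ac}.
Enumerating:
  P1: Cf <- Ac -> Ec
That exhausts the simple backdoor paths. Count: 1.

1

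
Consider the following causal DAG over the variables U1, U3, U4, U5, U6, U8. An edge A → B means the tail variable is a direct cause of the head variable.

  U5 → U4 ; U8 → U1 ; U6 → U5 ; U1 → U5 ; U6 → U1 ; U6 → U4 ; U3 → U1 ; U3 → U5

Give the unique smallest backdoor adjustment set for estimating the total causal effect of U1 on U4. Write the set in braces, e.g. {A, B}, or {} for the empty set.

Variables eligible for adjustment (non-descendants of U1, excluding U1 and U4): {U3, U6, U8}.
Backdoor paths from U1 to U4:
  P1: U1 <- U6 -> U5 -> U4
  P2: U1 <- U6 -> U4
  P3: U1 <- U3 -> U5 <- U6 -> U4
  P4: U1 <- U3 -> U5 -> U4
The empty set is not sufficient: P1 (U1 <- U6 -> U5 -> U4) has no collider blocking it and no conditioned non-collider, so it is open.
Try {U3, U6}:
  P1: blocked at fork node U6 ∈ conditioning set.
  P2: blocked at fork node U6 ∈ conditioning set.
  P3: blocked at fork node U3 ∈ conditioning set.
  P4: blocked at fork node U3 ∈ conditioning set.
{U3, U6} contains no descendant of U1 and blocks every backdoor path.
Every element of {U3, U6} is needed (dropping U3 leaves P4 open; dropping U6 leaves P1 open), so no proper subset is valid.
Among all size-2 subsets of the eligible variables, only {U3, U6} blocks every backdoor path, so it is the unique smallest valid adjustment set.

{U3, U6}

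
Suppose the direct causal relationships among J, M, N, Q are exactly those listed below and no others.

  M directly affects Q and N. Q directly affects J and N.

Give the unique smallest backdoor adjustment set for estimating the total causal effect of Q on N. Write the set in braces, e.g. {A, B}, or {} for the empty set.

Variables eligible for adjustment (non-descendants of Q, excluding Q and N): {M}.
Backdoor paths from Q to N:
  P1: Q <- M -> N
The empty set is not sufficient: P1 (Q <- M -> N) has no collider blocking it and no conditioned non-collider, so it is open.
Try {M}:
  P1: blocked at fork node M ∈ conditioning set.
{M} contains no descendant of Q and blocks every backdoor path.
{M} is the unique smallest valid adjustment set.

{M}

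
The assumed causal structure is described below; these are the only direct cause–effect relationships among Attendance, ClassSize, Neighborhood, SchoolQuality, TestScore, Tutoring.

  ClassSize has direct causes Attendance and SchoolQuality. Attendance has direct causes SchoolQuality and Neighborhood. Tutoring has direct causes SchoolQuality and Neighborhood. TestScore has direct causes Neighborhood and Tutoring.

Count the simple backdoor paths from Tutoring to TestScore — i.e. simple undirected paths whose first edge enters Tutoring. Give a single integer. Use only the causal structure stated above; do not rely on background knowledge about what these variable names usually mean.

3

A backdoor path from Tutoring to TestScore is any simple undirected path whose first edge points into Tutoring (i.e. leaves Tutoring via a parent).
Parents of Tutoring: {Neighborhood, SchoolQuality}.
Enumerating:
  P1: Tutoring <- SchoolQuality -> Attendance <- Neighborhood -> TestScore
  P2: Tutoring <- SchoolQuality -> ClassSize <- Attendance <- Neighborhood -> TestScore
  P3: Tutoring <- Neighborhood -> TestScore
That exhausts the simple backdoor paths. Count: 3.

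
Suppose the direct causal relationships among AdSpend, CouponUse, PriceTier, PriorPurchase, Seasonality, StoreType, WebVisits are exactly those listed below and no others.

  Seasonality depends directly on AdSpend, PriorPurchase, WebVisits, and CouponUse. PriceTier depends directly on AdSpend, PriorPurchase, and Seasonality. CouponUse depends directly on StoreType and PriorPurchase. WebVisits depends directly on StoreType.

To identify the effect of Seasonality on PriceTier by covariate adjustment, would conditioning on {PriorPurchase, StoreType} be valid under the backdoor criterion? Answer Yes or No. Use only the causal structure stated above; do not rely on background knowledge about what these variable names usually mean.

No

Backdoor paths from Seasonality to PriceTier (paths whose first edge points into Seasonality):
  P1: Seasonality <- AdSpend -> PriceTier
  P2: Seasonality <- PriorPurchase -> PriceTier
  P3: Seasonality <- CouponUse <- PriorPurchase -> PriceTier
  P4: Seasonality <- WebVisits <- StoreType -> CouponUse <- PriorPurchase -> PriceTier
Condition 1 (no descendant of Seasonality in the set): holds — descendants of Seasonality are {PriceTier}; none are in {PriorPurchase, StoreType}.
Condition 2 (every backdoor path blocked by {PriorPurchase, StoreType}):
  P1: open — no interior node is in the conditioning set.
  P2: blocked at fork node PriorPurchase ∈ conditioning set.
  P3: blocked at fork node PriorPurchase ∈ conditioning set.
  P4: blocked at fork node StoreType ∈ conditioning set.
{PriorPurchase, StoreType} does not satisfy the backdoor criterion.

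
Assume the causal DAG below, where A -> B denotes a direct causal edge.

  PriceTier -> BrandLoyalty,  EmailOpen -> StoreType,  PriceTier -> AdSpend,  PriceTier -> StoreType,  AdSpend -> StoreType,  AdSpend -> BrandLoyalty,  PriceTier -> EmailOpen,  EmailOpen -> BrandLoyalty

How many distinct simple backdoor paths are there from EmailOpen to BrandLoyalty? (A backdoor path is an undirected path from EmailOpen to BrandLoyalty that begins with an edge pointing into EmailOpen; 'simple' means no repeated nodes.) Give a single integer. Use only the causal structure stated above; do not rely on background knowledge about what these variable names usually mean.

3

A backdoor path from EmailOpen to BrandLoyalty is any simple undirected path whose first edge points into EmailOpen (i.e. leaves EmailOpen via a parent).
Parents of EmailOpen: {PriceTier}.
Enumerating:
  P1: EmailOpen <- PriceTier -> AdSpend -> BrandLoyalty
  P2: EmailOpen <- PriceTier -> StoreType <- AdSpend -> BrandLoyalty
  P3: EmailOpen <- PriceTier -> BrandLoyalty
That exhausts the simple backdoor paths. Count: 3.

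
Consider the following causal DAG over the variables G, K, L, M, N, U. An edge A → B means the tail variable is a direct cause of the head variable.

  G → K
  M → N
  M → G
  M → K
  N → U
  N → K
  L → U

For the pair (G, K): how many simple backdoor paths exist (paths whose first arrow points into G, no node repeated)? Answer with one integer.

2

A backdoor path from G to K is any simple undirected path whose first edge points into G (i.e. leaves G via a parent).
Parents of G: {M}.
Enumerating:
  P1: G <- M -> N -> K
  P2: G <- M -> K
That exhausts the simple backdoor paths. Count: 2.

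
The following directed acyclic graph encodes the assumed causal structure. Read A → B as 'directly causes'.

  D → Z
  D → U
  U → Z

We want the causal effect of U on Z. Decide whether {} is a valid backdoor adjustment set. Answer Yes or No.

No

Backdoor paths from U to Z (paths whose first edge points into U):
  P1: U <- D -> Z
Condition 1 (no descendant of U in the set): holds — descendants of U are {Z}; none are in {}.
Condition 2 (every backdoor path blocked by {}):
  P1: open — no interior node is in the conditioning set.
{} does not satisfy the backdoor criterion.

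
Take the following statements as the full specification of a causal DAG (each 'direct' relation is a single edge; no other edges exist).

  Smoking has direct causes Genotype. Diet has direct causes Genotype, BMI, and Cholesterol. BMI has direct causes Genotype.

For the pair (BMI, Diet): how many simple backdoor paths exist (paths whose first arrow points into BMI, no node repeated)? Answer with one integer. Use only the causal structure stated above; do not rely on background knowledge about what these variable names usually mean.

1

A backdoor path from BMI to Diet is any simple undirected path whose first edge points into BMI (i.e. leaves BMI via a parent).
Parents of BMI: {Genotype}.
Enumerating:
  P1: BMI <- Genotype -> Diet
That exhausts the simple backdoor paths. Count: 1.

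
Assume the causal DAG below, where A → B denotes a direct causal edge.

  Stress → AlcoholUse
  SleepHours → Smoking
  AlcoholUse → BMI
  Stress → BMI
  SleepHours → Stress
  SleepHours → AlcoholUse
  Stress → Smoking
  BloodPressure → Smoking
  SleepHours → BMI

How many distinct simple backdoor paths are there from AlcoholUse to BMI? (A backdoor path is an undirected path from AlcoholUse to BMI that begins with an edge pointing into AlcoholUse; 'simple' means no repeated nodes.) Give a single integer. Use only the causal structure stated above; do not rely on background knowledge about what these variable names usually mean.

A backdoor path from AlcoholUse to BMI is any simple undirected path whose first edge points into AlcoholUse (i.e. leaves AlcoholUse via a parent).
Parents of AlcoholUse: {SleepHours, Stress}.
Enumerating:
  P1: AlcoholUse <- SleepHours -> Stress -> BMI
  P2: AlcoholUse <- SleepHours -> Smoking <- Stress -> BMI
  P3: AlcoholUse <- SleepHours -> BMI
  P4: AlcoholUse <- Stress <- SleepHours -> BMI
  P5: AlcoholUse <- Stress -> Smoking <- SleepHours -> BMI
  P6: AlcoholUse <- Stress -> BMI
That exhausts the simple backdoor paths. Count: 6.

6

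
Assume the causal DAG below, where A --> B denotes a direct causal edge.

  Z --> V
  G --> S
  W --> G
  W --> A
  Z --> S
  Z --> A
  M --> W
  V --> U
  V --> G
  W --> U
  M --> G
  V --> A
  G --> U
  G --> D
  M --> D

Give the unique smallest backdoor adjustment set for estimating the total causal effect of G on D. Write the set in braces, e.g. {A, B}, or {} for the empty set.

{M}

Variables eligible for adjustment (non-descendants of G, excluding G and D): {A, M, V, W, Z}.
Backdoor paths from G to D:
  P1: G <- M -> D
  P2: G <- W <- M -> D
  P3: G <- V <- Z -> A <- W <- M -> D
  P4: G <- V -> A <- W <- M -> D
  P5: G <- V -> U <- W <- M -> D
The empty set is not sufficient: P1 (G <- M -> D) has no collider blocking it and no conditioned non-collider, so it is open.
Try {M}:
  P1: blocked at fork node M ∈ conditioning set.
  P2: blocked at fork node M ∈ conditioning set.
  P3: blocked at collider A (neither it nor any descendant is in the conditioning set).
  P4: blocked at collider A (neither it nor any descendant is in the conditioning set).
  P5: blocked at collider U (neither it nor any descendant is in the conditioning set).
{M} contains no descendant of G and blocks every backdoor path.
No other singleton works — e.g. {Z} leaves P1 open — so {M} is the unique smallest valid adjustment set.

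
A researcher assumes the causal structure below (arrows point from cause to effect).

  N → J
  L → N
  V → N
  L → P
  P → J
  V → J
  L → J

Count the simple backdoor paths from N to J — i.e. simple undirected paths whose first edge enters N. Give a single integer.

A backdoor path from N to J is any simple undirected path whose first edge points into N (i.e. leaves N via a parent).
Parents of N: {L, V}.
Enumerating:
  P1: N <- L -> P -> J
  P2: N <- L -> J
  P3: N <- V -> J
That exhausts the simple backdoor paths. Count: 3.

3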